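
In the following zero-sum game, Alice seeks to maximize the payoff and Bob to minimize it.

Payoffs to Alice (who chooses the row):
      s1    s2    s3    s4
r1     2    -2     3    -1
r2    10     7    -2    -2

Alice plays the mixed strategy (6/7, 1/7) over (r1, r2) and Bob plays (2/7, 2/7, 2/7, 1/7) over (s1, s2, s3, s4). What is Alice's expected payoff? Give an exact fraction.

Against (2/7, 2/7, 2/7, 1/7), each row's expected payoff is r1: 5/7; r2: 4.
Taking the (6/7, 1/7)-weighted average: (6/7)·(5/7) + (1/7)·(4) = 58/49.

58/49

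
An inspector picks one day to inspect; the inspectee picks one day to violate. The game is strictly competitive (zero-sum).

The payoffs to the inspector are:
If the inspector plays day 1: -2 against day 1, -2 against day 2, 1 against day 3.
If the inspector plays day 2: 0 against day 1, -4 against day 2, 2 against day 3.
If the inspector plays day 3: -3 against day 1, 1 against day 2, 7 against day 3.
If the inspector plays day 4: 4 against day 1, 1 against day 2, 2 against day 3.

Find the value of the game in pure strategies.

1

Row minima: -2, -4, -3, 1 → the inspector's maximin is 1.
Column maxima: 4, 1, 7 → the inspectee's minimax is 1.
They coincide at (day 4, day 2), so the value is 1.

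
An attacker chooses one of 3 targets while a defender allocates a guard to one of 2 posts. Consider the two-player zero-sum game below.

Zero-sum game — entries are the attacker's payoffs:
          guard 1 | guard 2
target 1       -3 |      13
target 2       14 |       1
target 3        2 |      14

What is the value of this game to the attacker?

Row target 1 is strictly dominated by row target 3, so the attacker never plays it.
The remaining 2×2 game on (target 2, target 3) × (guard 1, guard 2) has no saddle point. Let the attacker play target 2 with probability p; indifference gives 14p + 2(1−p) = p + 14(1−p), so p = 12/25.
Similarly the defender's optimal q on guard 1 is 13/25, and the value is 14·(13/25) + (1)·(12/25) = 194/25.

194/25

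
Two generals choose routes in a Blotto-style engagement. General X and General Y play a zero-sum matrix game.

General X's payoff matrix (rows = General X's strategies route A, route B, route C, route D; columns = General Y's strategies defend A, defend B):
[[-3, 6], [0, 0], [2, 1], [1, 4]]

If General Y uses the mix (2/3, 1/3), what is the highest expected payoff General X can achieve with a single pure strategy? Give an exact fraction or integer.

2

route A: (-3)·(2/3) + (6)·(1/3) = 0.
route B: (0)·(2/3) + (0)·(1/3) = 0.
route C: (2)·(2/3) + (1)·(1/3) = 5/3.
route D: (1)·(2/3) + (4)·(1/3) = 2.
The best pure response is route D with expected payoff 2.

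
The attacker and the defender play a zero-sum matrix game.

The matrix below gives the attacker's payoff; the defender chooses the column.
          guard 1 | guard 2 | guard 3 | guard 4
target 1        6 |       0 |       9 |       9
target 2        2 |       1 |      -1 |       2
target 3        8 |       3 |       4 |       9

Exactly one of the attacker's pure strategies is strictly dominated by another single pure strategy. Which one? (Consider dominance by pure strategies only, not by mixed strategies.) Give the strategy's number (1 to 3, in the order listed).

Compare target 2 with target 3: 8 > 2, 3 > 1, 4 > -1, 9 > 2.
So target 3 strictly dominates target 2 for the attacker; target 2 is strictly dominated.

2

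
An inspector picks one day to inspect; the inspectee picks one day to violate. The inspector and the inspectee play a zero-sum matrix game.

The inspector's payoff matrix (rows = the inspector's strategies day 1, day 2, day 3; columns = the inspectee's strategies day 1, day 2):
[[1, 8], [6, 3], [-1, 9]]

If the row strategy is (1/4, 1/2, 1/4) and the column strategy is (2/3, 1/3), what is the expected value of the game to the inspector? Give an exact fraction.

Against (2/3, 1/3), each row's expected payoff is day 1: 10/3; day 2: 5; day 3: 7/3.
Taking the (1/4, 1/2, 1/4)-weighted average: (1/4)·(10/3) + (1/2)·(5) + (1/4)·(7/3) = 47/12.

47/12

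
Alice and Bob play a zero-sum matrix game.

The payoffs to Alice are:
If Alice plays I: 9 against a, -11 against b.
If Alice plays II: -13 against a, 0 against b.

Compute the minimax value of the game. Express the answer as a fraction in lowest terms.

-13/3

Row minima are -11 and -13, so Alice's maximin is -11; column maxima are 9 and 0, so Bob's minimax is 0. These differ, so the equilibrium is in mixed strategies.
Let Alice play I with probability p. Bob is indifferent when 9p − 13(1−p) = −11p, giving p = 13/33.
Let Bob play a with probability q. Alice is indifferent when 9q − 11(1−q) = −13q, giving q = 1/3.
The value is 9·(1/3) + (-11)·(2/3) = -13/3.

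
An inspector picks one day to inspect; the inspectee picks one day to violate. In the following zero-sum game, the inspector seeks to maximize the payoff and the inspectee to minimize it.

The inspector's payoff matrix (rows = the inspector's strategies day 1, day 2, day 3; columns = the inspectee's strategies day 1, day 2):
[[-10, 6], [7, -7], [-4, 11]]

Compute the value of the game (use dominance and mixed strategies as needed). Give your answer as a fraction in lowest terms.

49/29

Row day 1 is strictly dominated by row day 3, so the inspector never plays it.
The remaining 2×2 game on (day 2, day 3) × (day 1, day 2) has no saddle point. Let the inspector play day 2 with probability p; indifference gives 7p − 4(1−p) = −7p + 11(1−p), so p = 15/29.
Similarly the inspectee's optimal q on day 1 is 18/29, and the value is 7·(18/29) + (-7)·(11/29) = 49/29.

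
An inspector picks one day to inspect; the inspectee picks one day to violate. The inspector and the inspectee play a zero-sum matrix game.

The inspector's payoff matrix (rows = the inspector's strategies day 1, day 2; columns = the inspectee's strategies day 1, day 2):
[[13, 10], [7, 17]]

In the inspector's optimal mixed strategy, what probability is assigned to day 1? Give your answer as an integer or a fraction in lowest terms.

10/13

Row minima are 10 and 7, so the inspector's maximin is 10; column maxima are 13 and 17, so the inspectee's minimax is 13. These differ, so the equilibrium is in mixed strategies.
Let the inspector play day 1 with probability p. The inspectee is indifferent when 13p + 7(1−p) = 10p + 17(1−p), giving p = 10/13.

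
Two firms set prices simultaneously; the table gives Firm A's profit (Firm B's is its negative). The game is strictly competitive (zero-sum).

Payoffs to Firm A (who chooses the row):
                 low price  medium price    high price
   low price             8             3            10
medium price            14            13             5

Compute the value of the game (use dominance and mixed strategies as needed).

Column low price is strictly dominated by medium price for Firm B (it gives Firm A more in every row).
The remaining 2×2 game on (low price, medium price) × (medium price, high price) has no saddle point. Let Firm A play low price with probability p; indifference gives 3p + 13(1−p) = 10p + 5(1−p), so p = 8/15.
Similarly Firm B's optimal q on medium price is 1/3, and the value is 3·(1/3) + (10)·(2/3) = 23/3.

23/3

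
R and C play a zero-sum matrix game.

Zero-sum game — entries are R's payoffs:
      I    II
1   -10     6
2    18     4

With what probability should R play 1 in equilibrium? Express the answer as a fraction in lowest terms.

Row minima are -10 and 4, so R's maximin is 4; column maxima are 18 and 6, so C's minimax is 6. These differ, so the equilibrium is in mixed strategies.
Let R play 1 with probability p. C is indifferent when −10p + 18(1−p) = 6p + 4(1−p), giving p = 7/15.

7/15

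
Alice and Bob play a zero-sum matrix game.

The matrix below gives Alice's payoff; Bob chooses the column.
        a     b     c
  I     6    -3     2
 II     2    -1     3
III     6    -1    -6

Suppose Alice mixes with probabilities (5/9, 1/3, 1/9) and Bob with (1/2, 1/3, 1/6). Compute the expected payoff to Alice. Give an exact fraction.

Against (1/2, 1/3, 1/6), each row's expected payoff is I: 7/3; II: 7/6; III: 5/3.
Taking the (5/9, 1/3, 1/9)-weighted average: (5/9)·(7/3) + (1/3)·(7/6) + (1/9)·(5/3) = 101/54.

101/54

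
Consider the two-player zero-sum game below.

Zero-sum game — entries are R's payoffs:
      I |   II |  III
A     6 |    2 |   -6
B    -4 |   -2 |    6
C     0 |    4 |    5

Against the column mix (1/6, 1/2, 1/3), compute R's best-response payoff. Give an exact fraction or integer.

A: (6)·(1/6) + (2)·(1/2) + (-6)·(1/3) = 0.
B: (-4)·(1/6) + (-2)·(1/2) + (6)·(1/3) = 1/3.
C: (0)·(1/6) + (4)·(1/2) + (5)·(1/3) = 11/3.
The best pure response is C with expected payoff 11/3.

11/3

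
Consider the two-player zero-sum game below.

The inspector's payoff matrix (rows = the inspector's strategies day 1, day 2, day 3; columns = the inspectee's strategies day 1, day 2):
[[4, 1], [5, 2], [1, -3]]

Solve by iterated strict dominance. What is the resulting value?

2

Column day 1 is strictly dominated by day 2 for the inspectee (1<4, 2<5, -3<1); eliminate day 1.
Row day 1 is strictly dominated by row day 2 (2>1); eliminate day 1.
Row day 3 is strictly dominated by row day 2 (2>-3); eliminate day 3.
Only (day 2, day 2) remains, with payoff 2.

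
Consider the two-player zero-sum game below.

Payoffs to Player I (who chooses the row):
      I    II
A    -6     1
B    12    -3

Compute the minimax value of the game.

Row minima are -6 and -3, so Player I's maximin is -3; column maxima are 12 and 1, so Player II's minimax is 1. These differ, so the equilibrium is in mixed strategies.
Let Player I play A with probability p. Player II is indifferent when −6p + 12(1−p) = p − 3(1−p), giving p = 15/22.
Let Player II play I with probability q. Player I is indifferent when −6q + (1−q) = 12q − 3(1−q), giving q = 2/11.
The value is -6·(2/11) + (1)·(9/11) = -3/11.

-3/11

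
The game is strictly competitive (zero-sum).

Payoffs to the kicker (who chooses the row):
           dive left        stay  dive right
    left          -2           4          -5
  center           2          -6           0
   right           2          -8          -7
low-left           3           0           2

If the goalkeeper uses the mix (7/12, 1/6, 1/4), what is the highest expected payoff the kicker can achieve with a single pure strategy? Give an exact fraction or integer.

left: (-2)·(7/12) + (4)·(1/6) + (-5)·(1/4) = -7/4.
center: (2)·(7/12) + (-6)·(1/6) + (0)·(1/4) = 1/6.
right: (2)·(7/12) + (-8)·(1/6) + (-7)·(1/4) = -23/12.
low-left: (3)·(7/12) + (0)·(1/6) + (2)·(1/4) = 9/4.
The best pure response is low-left with expected payoff 9/4.

9/4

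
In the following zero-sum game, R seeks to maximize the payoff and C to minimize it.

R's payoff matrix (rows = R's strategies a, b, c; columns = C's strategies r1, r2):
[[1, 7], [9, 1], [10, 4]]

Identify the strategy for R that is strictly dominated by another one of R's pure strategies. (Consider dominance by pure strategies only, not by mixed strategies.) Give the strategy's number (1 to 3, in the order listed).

2

Compare b with c: 10 > 9, 4 > 1.
So c strictly dominates b for R; b is strictly dominated.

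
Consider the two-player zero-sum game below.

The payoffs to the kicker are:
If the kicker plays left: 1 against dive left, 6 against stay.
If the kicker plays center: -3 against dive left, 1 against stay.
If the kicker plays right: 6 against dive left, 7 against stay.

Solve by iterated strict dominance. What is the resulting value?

Column stay is strictly dominated by dive left for the goalkeeper (1<6, -3<1, 6<7); eliminate stay.
Row left is strictly dominated by row right (6>1); eliminate left.
Row center is strictly dominated by row right (6>-3); eliminate center.
Only (right, dive left) remains, with payoff 6.

6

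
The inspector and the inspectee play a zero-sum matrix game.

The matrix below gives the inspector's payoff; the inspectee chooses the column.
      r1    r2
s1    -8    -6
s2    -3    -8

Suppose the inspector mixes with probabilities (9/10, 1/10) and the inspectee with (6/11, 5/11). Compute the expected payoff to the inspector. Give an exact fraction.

Against (6/11, 5/11), each row's expected payoff is s1: -78/11; s2: -58/11.
Taking the (9/10, 1/10)-weighted average: (9/10)·(-78/11) + (1/10)·(-58/11) = -76/11.

-76/11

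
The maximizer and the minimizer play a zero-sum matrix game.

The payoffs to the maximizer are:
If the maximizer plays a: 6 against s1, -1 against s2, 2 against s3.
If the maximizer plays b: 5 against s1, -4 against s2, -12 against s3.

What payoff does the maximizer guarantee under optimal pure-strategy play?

-1

Row minima: -1, -12 → the maximizer's maximin is -1.
Column maxima: 6, -1, 2 → the minimizer's minimax is -1.
They coincide at (a, s2), so the value is -1.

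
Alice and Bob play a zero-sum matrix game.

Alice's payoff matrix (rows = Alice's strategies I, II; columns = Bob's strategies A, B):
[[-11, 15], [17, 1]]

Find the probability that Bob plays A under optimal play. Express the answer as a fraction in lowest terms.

Row minima are -11 and 1, so Alice's maximin is 1; column maxima are 17 and 15, so Bob's minimax is 15. These differ, so the equilibrium is in mixed strategies.
Let Bob play A with probability q. Alice is indifferent when −11q + 15(1−q) = 17q + (1−q), giving q = 1/3.

1/3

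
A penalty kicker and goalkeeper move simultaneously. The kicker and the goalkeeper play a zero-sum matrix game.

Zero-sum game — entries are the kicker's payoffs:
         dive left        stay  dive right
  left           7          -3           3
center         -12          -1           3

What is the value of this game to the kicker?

Column dive right is strictly dominated by stay for the goalkeeper (it gives the kicker more in every row).
The remaining 2×2 game on (left, center) × (dive left, stay) has no saddle point. Let the kicker play left with probability p; indifference gives 7p − 12(1−p) = −3p − (1−p), so p = 11/21.
Similarly the goalkeeper's optimal q on dive left is 2/21, and the value is 7·(2/21) + (-3)·(19/21) = -43/21.

-43/21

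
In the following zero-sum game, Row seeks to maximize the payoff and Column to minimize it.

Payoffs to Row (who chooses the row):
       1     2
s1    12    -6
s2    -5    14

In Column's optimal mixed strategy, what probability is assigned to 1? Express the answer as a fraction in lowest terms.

20/37

Row minima are -6 and -5, so Row's maximin is -5; column maxima are 12 and 14, so Column's minimax is 12. These differ, so the equilibrium is in mixed strategies.
Let Column play 1 with probability q. Row is indifferent when 12q − 6(1−q) = −5q + 14(1−q), giving q = 20/37.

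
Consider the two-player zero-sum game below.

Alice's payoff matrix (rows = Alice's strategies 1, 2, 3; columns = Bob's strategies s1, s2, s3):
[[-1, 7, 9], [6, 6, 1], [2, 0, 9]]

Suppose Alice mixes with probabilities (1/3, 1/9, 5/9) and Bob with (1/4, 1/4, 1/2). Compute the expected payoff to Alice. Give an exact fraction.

Against (1/4, 1/4, 1/2), each row's expected payoff is 1: 6; 2: 7/2; 3: 5.
Taking the (1/3, 1/9, 5/9)-weighted average: (1/3)·(6) + (1/9)·(7/2) + (5/9)·(5) = 31/6.

31/6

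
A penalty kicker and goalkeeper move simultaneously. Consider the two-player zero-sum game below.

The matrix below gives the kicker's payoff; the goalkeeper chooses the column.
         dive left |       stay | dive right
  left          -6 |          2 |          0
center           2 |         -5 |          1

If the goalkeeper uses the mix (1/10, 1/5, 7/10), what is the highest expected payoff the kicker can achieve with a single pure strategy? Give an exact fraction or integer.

left: (-6)·(1/10) + (2)·(1/5) + (0)·(7/10) = -1/5.
center: (2)·(1/10) + (-5)·(1/5) + (1)·(7/10) = -1/10.
The best pure response is center with expected payoff -1/10.

-1/10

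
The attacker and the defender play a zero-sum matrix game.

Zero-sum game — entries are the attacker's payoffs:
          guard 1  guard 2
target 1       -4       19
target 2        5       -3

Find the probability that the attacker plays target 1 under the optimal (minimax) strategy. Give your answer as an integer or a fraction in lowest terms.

Row minima are -4 and -3, so the attacker's maximin is -3; column maxima are 5 and 19, so the defender's minimax is 5. These differ, so the equilibrium is in mixed strategies.
Let the attacker play target 1 with probability p. The defender is indifferent when −4p + 5(1−p) = 19p − 3(1−p), giving p = 8/31.

8/31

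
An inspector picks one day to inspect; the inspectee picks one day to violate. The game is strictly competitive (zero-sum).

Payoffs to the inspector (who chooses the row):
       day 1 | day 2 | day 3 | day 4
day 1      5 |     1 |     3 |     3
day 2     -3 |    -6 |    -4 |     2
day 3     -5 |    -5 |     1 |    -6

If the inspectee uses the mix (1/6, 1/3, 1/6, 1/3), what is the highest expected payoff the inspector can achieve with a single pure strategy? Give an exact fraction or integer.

day 1: (5)·(1/6) + (1)·(1/3) + (3)·(1/6) + (3)·(1/3) = 8/3.
day 2: (-3)·(1/6) + (-6)·(1/3) + (-4)·(1/6) + (2)·(1/3) = -5/2.
day 3: (-5)·(1/6) + (-5)·(1/3) + (1)·(1/6) + (-6)·(1/3) = -13/3.
The best pure response is day 1 with expected payoff 8/3.

8/3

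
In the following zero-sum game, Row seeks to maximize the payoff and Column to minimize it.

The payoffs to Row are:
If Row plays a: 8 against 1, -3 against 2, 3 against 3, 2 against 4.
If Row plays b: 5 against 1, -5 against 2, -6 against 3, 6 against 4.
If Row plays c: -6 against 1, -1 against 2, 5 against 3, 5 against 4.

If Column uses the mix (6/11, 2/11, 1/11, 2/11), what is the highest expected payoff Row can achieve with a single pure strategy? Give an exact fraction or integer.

a: (8)·(6/11) + (-3)·(2/11) + (3)·(1/11) + (2)·(2/11) = 49/11.
b: (5)·(6/11) + (-5)·(2/11) + (-6)·(1/11) + (6)·(2/11) = 26/11.
c: (-6)·(6/11) + (-1)·(2/11) + (5)·(1/11) + (5)·(2/11) = -23/11.
The best pure response is a with expected payoff 49/11.

49/11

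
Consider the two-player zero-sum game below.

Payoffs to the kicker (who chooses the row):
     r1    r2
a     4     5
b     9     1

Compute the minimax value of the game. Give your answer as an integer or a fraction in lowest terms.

Row minima are 4 and 1, so the kicker's maximin is 4; column maxima are 9 and 5, so the goalkeeper's minimax is 5. These differ, so the equilibrium is in mixed strategies.
Let the kicker play a with probability p. The goalkeeper is indifferent when 4p + 9(1−p) = 5p + (1−p), giving p = 8/9.
Let the goalkeeper play r1 with probability q. The kicker is indifferent when 4q + 5(1−q) = 9q + (1−q), giving q = 4/9.
The value is 4·(4/9) + (5)·(5/9) = 41/9.

41/9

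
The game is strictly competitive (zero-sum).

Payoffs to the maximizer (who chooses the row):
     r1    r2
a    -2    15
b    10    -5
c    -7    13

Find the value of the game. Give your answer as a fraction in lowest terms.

35/8

Row c is strictly dominated by row a, so the maximizer never plays it.
The remaining 2×2 game on (a, b) × (r1, r2) has no saddle point. Let the maximizer play a with probability p; indifference gives −2p + 10(1−p) = 15p − 5(1−p), so p = 15/32.
Similarly the minimizer's optimal q on r1 is 5/8, and the value is -2·(5/8) + (15)·(3/8) = 35/8.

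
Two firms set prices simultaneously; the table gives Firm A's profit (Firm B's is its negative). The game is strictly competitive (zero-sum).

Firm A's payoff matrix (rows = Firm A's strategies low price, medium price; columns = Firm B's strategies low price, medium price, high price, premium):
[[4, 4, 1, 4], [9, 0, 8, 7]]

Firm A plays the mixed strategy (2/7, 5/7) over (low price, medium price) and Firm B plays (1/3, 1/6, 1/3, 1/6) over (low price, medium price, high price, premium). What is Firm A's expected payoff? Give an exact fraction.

Against (1/3, 1/6, 1/3, 1/6), each row's expected payoff is low price: 3; medium price: 41/6.
Taking the (2/7, 5/7)-weighted average: (2/7)·(3) + (5/7)·(41/6) = 241/42.

241/42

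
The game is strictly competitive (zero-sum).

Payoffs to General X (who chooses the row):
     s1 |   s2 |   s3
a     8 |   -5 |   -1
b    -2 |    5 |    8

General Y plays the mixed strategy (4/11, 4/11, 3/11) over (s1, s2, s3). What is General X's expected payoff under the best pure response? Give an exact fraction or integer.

36/11

a: (8)·(4/11) + (-5)·(4/11) + (-1)·(3/11) = 9/11.
b: (-2)·(4/11) + (5)·(4/11) + (8)·(3/11) = 36/11.
The best pure response is b with expected payoff 36/11.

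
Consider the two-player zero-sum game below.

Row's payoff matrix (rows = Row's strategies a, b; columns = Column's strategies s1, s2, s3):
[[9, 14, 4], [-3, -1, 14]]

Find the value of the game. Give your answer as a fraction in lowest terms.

Column s2 is strictly dominated by s1 for Column (it gives Row more in every row).
The remaining 2×2 game on (a, b) × (s1, s3) has no saddle point. Let Row play a with probability p; indifference gives 9p − 3(1−p) = 4p + 14(1−p), so p = 17/22.
Similarly Column's optimal q on s1 is 5/11, and the value is 9·(5/11) + (4)·(6/11) = 69/11.

69/11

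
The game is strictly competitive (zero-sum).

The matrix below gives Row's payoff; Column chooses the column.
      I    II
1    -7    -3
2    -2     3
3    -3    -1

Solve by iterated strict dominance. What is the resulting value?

-2

Column II is strictly dominated by I for Column (-7<-3, -2<3, -3<-1); eliminate II.
Row 3 is strictly dominated by row 2 (-2>-3); eliminate 3.
Row 1 is strictly dominated by row 2 (-2>-7); eliminate 1.
Only (2, I) remains, with payoff -2.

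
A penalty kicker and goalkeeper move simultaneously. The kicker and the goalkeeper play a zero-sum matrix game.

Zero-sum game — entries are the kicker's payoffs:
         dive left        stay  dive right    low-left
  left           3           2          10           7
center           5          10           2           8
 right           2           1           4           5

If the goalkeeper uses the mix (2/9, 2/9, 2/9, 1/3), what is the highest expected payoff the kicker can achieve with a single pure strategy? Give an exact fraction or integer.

58/9

left: (3)·(2/9) + (2)·(2/9) + (10)·(2/9) + (7)·(1/3) = 17/3.
center: (5)·(2/9) + (10)·(2/9) + (2)·(2/9) + (8)·(1/3) = 58/9.
right: (2)·(2/9) + (1)·(2/9) + (4)·(2/9) + (5)·(1/3) = 29/9.
The best pure response is center with expected payoff 58/9.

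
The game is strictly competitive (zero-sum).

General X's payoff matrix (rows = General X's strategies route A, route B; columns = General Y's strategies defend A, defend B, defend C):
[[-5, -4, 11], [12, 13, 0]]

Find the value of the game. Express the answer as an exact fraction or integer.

33/7

Column defend B is strictly dominated by defend A for General Y (it gives General X more in every row).
The remaining 2×2 game on (route A, route B) × (defend A, defend C) has no saddle point. Let General X play route A with probability p; indifference gives −5p + 12(1−p) = 11p, so p = 3/7.
Similarly General Y's optimal q on defend A is 11/28, and the value is -5·(11/28) + (11)·(17/28) = 33/7.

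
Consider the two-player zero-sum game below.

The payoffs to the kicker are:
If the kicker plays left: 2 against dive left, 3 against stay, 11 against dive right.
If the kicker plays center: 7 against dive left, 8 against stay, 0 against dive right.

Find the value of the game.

Column stay is strictly dominated by dive left for the goalkeeper (it gives the kicker more in every row).
The remaining 2×2 game on (left, center) × (dive left, dive right) has no saddle point. Let the kicker play left with probability p; indifference gives 2p + 7(1−p) = 11p, so p = 7/16.
Similarly the goalkeeper's optimal q on dive left is 11/16, and the value is 2·(11/16) + (11)·(5/16) = 77/16.

77/16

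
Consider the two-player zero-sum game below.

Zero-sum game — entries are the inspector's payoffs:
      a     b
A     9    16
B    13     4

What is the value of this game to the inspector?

43/4

Row minima are 9 and 4, so the inspector's maximin is 9; column maxima are 13 and 16, so the inspectee's minimax is 13. These differ, so the equilibrium is in mixed strategies.
Let the inspector play A with probability p. The inspectee is indifferent when 9p + 13(1−p) = 16p + 4(1−p), giving p = 9/16.
Let the inspectee play a with probability q. The inspector is indifferent when 9q + 16(1−q) = 13q + 4(1−q), giving q = 3/4.
The value is 9·(3/4) + (16)·(1/4) = 43/4.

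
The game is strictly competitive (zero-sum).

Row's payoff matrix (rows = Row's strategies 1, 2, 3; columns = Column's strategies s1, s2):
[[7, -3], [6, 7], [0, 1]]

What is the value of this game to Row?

67/11

Row 3 is strictly dominated by row 2, so Row never plays it.
The remaining 2×2 game on (1, 2) × (s1, s2) has no saddle point. Let Row play 1 with probability p; indifference gives 7p + 6(1−p) = −3p + 7(1−p), so p = 1/11.
Similarly Column's optimal q on s1 is 10/11, and the value is 7·(10/11) + (-3)·(1/11) = 67/11.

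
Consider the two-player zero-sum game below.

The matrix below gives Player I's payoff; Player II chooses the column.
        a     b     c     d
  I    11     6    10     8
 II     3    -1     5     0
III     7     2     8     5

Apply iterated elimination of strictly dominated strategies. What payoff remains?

Row III is strictly dominated by row I (11>7, 6>2, 10>8, 8>5); eliminate III.
Column a is strictly dominated by b for Player II (6<11, -1<3); eliminate a.
Row II is strictly dominated by row I (6>-1, 10>5, 8>0); eliminate II.
Column d is strictly dominated by b for Player II (6<8); eliminate d.
Column c is strictly dominated by b for Player II (6<10); eliminate c.
Only (I, b) remains, with payoff 6.

6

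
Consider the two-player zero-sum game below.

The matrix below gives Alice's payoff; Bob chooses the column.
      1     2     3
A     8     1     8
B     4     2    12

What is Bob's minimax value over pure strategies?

2

The worst case (largest entry) in each column is 1: 8, 2: 2, 3: 12.
The best (smallest) of these is 2.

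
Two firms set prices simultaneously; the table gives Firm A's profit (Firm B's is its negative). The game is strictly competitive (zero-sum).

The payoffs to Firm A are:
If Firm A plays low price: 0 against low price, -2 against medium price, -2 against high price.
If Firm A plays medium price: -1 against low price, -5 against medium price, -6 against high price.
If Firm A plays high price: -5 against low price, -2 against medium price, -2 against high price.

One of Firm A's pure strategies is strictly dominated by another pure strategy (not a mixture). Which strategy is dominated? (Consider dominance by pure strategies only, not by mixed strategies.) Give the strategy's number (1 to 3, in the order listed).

2

Compare medium price with low price: 0 > -1, -2 > -5, -2 > -6.
So low price strictly dominates medium price for Firm A; medium price is strictly dominated.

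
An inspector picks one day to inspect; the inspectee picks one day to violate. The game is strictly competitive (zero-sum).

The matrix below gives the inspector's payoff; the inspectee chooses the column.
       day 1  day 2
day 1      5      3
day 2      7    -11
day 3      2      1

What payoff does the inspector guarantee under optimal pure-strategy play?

3

Row minima: 3, -11, 1 → the inspector's maximin is 3.
Column maxima: 7, 3 → the inspectee's minimax is 3.
They coincide at (day 1, day 2), so the value is 3.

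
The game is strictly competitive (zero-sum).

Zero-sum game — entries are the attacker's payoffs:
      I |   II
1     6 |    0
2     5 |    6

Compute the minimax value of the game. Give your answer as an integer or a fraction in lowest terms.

36/7

Row minima are 0 and 5, so the attacker's maximin is 5; column maxima are 6 and 6, so the defender's minimax is 6. These differ, so the equilibrium is in mixed strategies.
Let the attacker play 1 with probability p. The defender is indifferent when 6p + 5(1−p) = 6(1−p), giving p = 1/7.
Let the defender play I with probability q. The attacker is indifferent when 6q = 5q + 6(1−q), giving q = 6/7.
The value is 6·(6/7) + (0)·(1/7) = 36/7.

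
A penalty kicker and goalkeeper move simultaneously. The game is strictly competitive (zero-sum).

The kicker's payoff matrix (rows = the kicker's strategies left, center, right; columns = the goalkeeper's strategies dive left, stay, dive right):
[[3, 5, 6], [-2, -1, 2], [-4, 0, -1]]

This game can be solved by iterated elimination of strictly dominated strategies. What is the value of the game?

3

Column stay is strictly dominated by dive left for the goalkeeper (3<5, -2<-1, -4<0); eliminate stay.
Row center is strictly dominated by row left (3>-2, 6>2); eliminate center.
Column dive right is strictly dominated by dive left for the goalkeeper (3<6, -4<-1); eliminate dive right.
Row right is strictly dominated by row left (3>-4); eliminate right.
Only (left, dive left) remains, with payoff 3.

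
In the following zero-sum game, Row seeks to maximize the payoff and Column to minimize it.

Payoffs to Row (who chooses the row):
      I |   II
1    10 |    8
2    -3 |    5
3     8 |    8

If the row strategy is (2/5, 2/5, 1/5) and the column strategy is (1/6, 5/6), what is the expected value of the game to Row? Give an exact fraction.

Against (1/6, 5/6), each row's expected payoff is 1: 25/3; 2: 11/3; 3: 8.
Taking the (2/5, 2/5, 1/5)-weighted average: (2/5)·(25/3) + (2/5)·(11/3) + (1/5)·(8) = 32/5.

32/5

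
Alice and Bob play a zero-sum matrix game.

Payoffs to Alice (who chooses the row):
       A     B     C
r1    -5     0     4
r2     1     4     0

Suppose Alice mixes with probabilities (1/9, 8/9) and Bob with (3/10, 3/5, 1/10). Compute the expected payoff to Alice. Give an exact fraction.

41/18

Against (3/10, 3/5, 1/10), each row's expected payoff is r1: -11/10; r2: 27/10.
Taking the (1/9, 8/9)-weighted average: (1/9)·(-11/10) + (8/9)·(27/10) = 41/18.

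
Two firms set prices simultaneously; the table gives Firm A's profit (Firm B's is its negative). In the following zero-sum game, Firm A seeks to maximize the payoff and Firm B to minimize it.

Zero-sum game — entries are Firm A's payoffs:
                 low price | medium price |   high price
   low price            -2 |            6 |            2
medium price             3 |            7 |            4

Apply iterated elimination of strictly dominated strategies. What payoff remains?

3

Row low price is strictly dominated by row medium price (3>-2, 7>6, 4>2); eliminate low price.
Column medium price is strictly dominated by low price for Firm B (3<7); eliminate medium price.
Column high price is strictly dominated by low price for Firm B (3<4); eliminate high price.
Only (medium price, low price) remains, with payoff 3.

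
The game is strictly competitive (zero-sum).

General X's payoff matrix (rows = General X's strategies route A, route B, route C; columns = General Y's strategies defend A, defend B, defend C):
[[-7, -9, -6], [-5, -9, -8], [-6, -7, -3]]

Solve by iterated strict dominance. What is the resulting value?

Column defend C is strictly dominated by defend B for General Y (-9<-6, -9<-8, -7<-3); eliminate defend C.
Row route A is strictly dominated by row route C (-6>-7, -7>-9); eliminate route A.
Column defend A is strictly dominated by defend B for General Y (-9<-5, -7<-6); eliminate defend A.
Row route B is strictly dominated by row route C (-7>-9); eliminate route B.
Only (route C, defend B) remains, with payoff -7.

-7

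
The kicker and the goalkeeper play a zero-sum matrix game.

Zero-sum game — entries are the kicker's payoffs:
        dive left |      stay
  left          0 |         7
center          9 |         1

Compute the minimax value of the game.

21/5

Row minima are 0 and 1, so the kicker's maximin is 1; column maxima are 9 and 7, so the goalkeeper's minimax is 7. These differ, so the equilibrium is in mixed strategies.
Let the kicker play left with probability p. The goalkeeper is indifferent when 9(1−p) = 7p + (1−p), giving p = 8/15.
Let the goalkeeper play dive left with probability q. The kicker is indifferent when 7(1−q) = 9q + (1−q), giving q = 2/5.
The value is 0·(2/5) + (7)·(3/5) = 21/5.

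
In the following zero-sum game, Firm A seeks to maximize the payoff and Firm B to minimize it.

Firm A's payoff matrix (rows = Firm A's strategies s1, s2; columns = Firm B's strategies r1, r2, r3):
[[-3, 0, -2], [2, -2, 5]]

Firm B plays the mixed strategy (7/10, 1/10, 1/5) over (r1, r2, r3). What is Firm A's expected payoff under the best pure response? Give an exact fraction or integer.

11/5

s1: (-3)·(7/10) + (0)·(1/10) + (-2)·(1/5) = -5/2.
s2: (2)·(7/10) + (-2)·(1/10) + (5)·(1/5) = 11/5.
The best pure response is s2 with expected payoff 11/5.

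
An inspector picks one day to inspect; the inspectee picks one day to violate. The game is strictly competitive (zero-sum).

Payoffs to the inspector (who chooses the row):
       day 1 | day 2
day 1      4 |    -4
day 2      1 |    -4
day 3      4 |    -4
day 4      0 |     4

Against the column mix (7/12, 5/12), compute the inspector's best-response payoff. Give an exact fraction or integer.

5/3

day 1: (4)·(7/12) + (-4)·(5/12) = 2/3.
day 2: (1)·(7/12) + (-4)·(5/12) = -13/12.
day 3: (4)·(7/12) + (-4)·(5/12) = 2/3.
day 4: (0)·(7/12) + (4)·(5/12) = 5/3.
The best pure response is day 4 with expected payoff 5/3.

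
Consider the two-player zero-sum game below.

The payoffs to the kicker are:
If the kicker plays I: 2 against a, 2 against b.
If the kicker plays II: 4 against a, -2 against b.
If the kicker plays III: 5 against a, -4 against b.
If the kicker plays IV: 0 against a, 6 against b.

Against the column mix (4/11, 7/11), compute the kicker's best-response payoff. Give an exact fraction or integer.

42/11

I: (2)·(4/11) + (2)·(7/11) = 2.
II: (4)·(4/11) + (-2)·(7/11) = 2/11.
III: (5)·(4/11) + (-4)·(7/11) = -8/11.
IV: (0)·(4/11) + (6)·(7/11) = 42/11.
The best pure response is IV with expected payoff 42/11.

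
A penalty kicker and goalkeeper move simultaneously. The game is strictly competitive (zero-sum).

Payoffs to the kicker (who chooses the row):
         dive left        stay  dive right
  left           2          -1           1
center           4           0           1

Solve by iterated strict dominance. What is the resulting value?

0

Column dive left is strictly dominated by stay for the goalkeeper (-1<2, 0<4); eliminate dive left.
Column dive right is strictly dominated by stay for the goalkeeper (-1<1, 0<1); eliminate dive right.
Row left is strictly dominated by row center (0>-1); eliminate left.
Only (center, stay) remains, with payoff 0.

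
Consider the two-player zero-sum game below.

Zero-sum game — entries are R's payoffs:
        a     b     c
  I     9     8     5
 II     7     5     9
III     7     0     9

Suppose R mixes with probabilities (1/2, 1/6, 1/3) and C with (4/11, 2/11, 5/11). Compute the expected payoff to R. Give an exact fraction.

230/33

Against (4/11, 2/11, 5/11), each row's expected payoff is I: 7; II: 83/11; III: 73/11.
Taking the (1/2, 1/6, 1/3)-weighted average: (1/2)·(7) + (1/6)·(83/11) + (1/3)·(73/11) = 230/33.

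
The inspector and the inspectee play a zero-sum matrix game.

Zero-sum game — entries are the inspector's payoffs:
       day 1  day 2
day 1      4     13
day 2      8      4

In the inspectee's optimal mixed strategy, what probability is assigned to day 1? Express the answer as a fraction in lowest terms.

Row minima are 4 and 4, so the inspector's maximin is 4; column maxima are 8 and 13, so the inspectee's minimax is 8. These differ, so the equilibrium is in mixed strategies.
Let the inspectee play day 1 with probability q. The inspector is indifferent when 4q + 13(1−q) = 8q + 4(1−q), giving q = 9/13.

9/13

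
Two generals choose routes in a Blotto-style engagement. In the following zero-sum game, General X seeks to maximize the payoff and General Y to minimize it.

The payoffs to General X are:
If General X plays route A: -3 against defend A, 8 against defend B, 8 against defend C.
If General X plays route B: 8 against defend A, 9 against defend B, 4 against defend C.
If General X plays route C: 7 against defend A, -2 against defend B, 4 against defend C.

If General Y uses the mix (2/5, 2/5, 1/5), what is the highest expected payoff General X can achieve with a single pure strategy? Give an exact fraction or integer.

route A: (-3)·(2/5) + (8)·(2/5) + (8)·(1/5) = 18/5.
route B: (8)·(2/5) + (9)·(2/5) + (4)·(1/5) = 38/5.
route C: (7)·(2/5) + (-2)·(2/5) + (4)·(1/5) = 14/5.
The best pure response is route B with expected payoff 38/5.

38/5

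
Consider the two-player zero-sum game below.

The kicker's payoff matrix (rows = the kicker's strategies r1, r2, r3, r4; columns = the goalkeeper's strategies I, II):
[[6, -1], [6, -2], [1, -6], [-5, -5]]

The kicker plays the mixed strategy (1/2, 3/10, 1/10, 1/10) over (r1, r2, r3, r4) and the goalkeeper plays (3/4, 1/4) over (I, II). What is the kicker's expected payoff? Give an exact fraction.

Against (3/4, 1/4), each row's expected payoff is r1: 17/4; r2: 4; r3: -3/4; r4: -5.
Taking the (1/2, 3/10, 1/10, 1/10)-weighted average: (1/2)·(17/4) + (3/10)·(4) + (1/10)·(-3/4) + (1/10)·(-5) = 11/4.

11/4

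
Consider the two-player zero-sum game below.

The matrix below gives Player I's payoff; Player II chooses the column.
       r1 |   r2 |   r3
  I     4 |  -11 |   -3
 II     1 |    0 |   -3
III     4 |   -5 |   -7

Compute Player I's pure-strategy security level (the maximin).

The worst-case payoff for each row is I: -11, II: -3, III: -7.
The best of these is -3.

-3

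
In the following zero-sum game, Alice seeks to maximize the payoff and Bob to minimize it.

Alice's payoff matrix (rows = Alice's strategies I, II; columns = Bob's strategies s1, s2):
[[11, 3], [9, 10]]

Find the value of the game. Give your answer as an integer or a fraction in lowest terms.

Row minima are 3 and 9, so Alice's maximin is 9; column maxima are 11 and 10, so Bob's minimax is 10. These differ, so the equilibrium is in mixed strategies.
Let Alice play I with probability p. Bob is indifferent when 11p + 9(1−p) = 3p + 10(1−p), giving p = 1/9.
Let Bob play s1 with probability q. Alice is indifferent when 11q + 3(1−q) = 9q + 10(1−q), giving q = 7/9.
The value is 11·(7/9) + (3)·(2/9) = 83/9.

83/9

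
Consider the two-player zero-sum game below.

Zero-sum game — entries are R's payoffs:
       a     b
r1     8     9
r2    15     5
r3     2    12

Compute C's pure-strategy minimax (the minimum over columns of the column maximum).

The worst case (largest entry) in each column is a: 15, b: 12.
The best (smallest) of these is 12.

12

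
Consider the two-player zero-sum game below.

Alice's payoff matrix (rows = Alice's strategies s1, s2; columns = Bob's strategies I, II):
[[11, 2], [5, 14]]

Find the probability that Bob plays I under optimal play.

2/3

Row minima are 2 and 5, so Alice's maximin is 5; column maxima are 11 and 14, so Bob's minimax is 11. These differ, so the equilibrium is in mixed strategies.
Let Bob play I with probability q. Alice is indifferent when 11q + 2(1−q) = 5q + 14(1−q), giving q = 2/3.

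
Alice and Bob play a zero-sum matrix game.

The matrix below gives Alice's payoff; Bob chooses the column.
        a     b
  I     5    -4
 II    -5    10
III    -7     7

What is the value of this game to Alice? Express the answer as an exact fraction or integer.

Row III is strictly dominated by row II, so Alice never plays it.
The remaining 2×2 game on (I, II) × (a, b) has no saddle point. Let Alice play I with probability p; indifference gives 5p − 5(1−p) = −4p + 10(1−p), so p = 5/8.
Similarly Bob's optimal q on a is 7/12, and the value is 5·(7/12) + (-4)·(5/12) = 5/4.

5/4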